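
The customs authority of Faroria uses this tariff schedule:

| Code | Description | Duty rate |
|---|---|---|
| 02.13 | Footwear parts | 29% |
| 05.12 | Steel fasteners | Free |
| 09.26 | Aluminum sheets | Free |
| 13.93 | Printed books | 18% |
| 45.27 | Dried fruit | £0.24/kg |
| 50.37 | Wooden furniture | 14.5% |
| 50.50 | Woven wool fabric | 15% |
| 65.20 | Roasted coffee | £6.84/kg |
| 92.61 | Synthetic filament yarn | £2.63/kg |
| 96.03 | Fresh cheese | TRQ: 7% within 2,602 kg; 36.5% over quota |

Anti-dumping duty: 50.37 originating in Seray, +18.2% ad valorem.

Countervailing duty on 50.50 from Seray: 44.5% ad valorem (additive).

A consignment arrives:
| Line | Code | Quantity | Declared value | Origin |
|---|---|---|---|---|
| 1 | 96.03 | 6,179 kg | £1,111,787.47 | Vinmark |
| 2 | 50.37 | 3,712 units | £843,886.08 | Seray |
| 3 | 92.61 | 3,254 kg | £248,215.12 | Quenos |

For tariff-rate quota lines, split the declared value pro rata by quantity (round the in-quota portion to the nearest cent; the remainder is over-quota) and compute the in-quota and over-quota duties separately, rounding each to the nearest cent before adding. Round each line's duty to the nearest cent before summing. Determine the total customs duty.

Line 1 (96.03, Vinmark, 6,179 kg, £1,111,787.47):
Code 96.03 is under a tariff-rate quota (threshold 2,602 kg). In-quota: 2,602 kg at 7%; over-quota: 3,577 kg at 36.5%.
Pro-rata value split: in-quota = £1,111,787.47 × 2,602/6,179 = £468,177.86; over-quota = £1,111,787.47 − £468,177.86 = £643,609.61.
In-quota duty = £468,177.86 × 7% = £32,772.45. Over-quota duty = £643,609.61 × 36.5% = £234,917.51.
Line duty = £32,772.45 + £234,917.51 = £267,689.96.
Line 2 (50.37, Seray, 3,712 units, £843,886.08):
Base rate for 50.37 is 14.5%.
Additional duty on 50.37 from Seray: +18.2%. Applied ad valorem rate: 14.5% + 18.2% = 32.7%.
Duty = £843,886.08 × 32.7% = £275,950.75.
Line 3 (92.61, Quenos, 3,254 kg, £248,215.12):
Base rate for 92.61 is £2.63/kg.
Duty = 3,254 × £2.63 = £8,558.02.
Total = £267,689.96 + £275,950.75 + £8,558.02 = £552,198.73.

£552,198.73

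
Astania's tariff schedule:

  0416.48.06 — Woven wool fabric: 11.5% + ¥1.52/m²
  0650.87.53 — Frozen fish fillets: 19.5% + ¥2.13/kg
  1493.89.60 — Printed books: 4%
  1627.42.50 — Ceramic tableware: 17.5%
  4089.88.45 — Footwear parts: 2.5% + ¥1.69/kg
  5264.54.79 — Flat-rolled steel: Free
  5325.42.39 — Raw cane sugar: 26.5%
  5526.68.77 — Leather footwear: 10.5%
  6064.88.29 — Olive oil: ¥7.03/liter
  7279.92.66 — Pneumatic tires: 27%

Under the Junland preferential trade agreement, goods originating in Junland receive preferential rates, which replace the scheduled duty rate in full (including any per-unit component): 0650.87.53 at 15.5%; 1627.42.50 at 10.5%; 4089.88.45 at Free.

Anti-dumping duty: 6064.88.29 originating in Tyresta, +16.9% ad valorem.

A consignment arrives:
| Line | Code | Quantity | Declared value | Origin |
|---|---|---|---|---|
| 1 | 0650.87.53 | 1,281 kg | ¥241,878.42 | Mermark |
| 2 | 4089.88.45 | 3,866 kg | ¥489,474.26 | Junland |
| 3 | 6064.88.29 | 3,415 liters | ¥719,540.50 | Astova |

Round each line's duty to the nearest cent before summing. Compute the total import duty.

¥73,902.27

Line 1 (0650.87.53, Mermark, 1,281 kg, ¥241,878.42):
Base rate for 0650.87.53 is 19.5% + ¥2.13/kg.
0650.87.53 has an FTA preferential rate, but origin Mermark is not Junland; base rate stands.
Duty = ¥241,878.42 × 19.5% + 1,281 × ¥2.13 = ¥49,894.82.
Line 2 (4089.88.45, Junland, 3,866 kg, ¥489,474.26):
Base rate for 4089.88.45 is 2.5% + ¥1.69/kg.
Origin Junland qualifies under the Astania–Junland agreement and 4089.88.45 is covered: preferential rate Free applies instead.
Duty = ¥489,474.26 × 0% = ¥0.00.
Line 3 (6064.88.29, Astova, 3,415 liters, ¥719,540.50):
Base rate for 6064.88.29 is ¥7.03/liter.
The additional-duty order on 6064.88.29 targets Tyresta, not Astova; it does not apply.
Duty = 3,415 × ¥7.03 = ¥24,007.45.
Total = ¥49,894.82 + ¥0.00 + ¥24,007.45 = ¥73,902.27.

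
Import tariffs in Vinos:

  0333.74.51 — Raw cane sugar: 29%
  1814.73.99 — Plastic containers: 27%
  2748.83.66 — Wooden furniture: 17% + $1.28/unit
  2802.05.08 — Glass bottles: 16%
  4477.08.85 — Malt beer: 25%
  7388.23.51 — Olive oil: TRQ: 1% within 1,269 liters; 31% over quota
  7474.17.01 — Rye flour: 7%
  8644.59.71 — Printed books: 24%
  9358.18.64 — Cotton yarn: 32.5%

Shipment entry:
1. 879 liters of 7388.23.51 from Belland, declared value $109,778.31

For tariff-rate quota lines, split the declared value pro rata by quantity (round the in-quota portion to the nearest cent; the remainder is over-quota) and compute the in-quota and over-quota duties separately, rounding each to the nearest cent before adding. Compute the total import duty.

$1,097.78

Line 1 (7388.23.51, Belland, 879 liters, $109,778.31):
Code 7388.23.51 is under a tariff-rate quota (threshold 1,269 liters). Quantity 879 liters is within the quota, so the in-quota rate 1% applies to the full value.
Duty = $109,778.31 × 1% = $1,097.78.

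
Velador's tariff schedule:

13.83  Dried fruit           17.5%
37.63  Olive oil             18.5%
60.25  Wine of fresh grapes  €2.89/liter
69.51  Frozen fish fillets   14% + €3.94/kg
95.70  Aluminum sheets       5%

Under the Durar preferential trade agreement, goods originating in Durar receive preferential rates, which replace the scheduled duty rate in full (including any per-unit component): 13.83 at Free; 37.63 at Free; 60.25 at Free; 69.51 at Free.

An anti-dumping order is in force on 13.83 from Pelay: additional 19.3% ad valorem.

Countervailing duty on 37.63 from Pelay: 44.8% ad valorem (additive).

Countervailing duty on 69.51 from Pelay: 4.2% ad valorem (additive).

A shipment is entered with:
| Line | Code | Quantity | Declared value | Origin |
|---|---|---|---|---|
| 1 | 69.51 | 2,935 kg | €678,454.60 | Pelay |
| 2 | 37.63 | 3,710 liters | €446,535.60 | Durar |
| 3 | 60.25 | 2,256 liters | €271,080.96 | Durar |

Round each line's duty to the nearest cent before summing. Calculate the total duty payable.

€135,042.64

Line 1 (69.51, Pelay, 2,935 kg, €678,454.60):
Base rate for 69.51 is 14% + €3.94/kg.
69.51 has an FTA preferential rate, but origin Pelay is not Durar; base rate stands.
Additional duty on 69.51 from Pelay: +4.2%. Applied ad valorem rate: 14% + 4.2% = 18.2%.
Duty = €678,454.60 × 18.2% + 2,935 × €3.94 = €135,042.64.
Line 2 (37.63, Durar, 3,710 liters, €446,535.60):
Base rate for 37.63 is 18.5%.
Origin Durar qualifies under the Velador–Durar agreement and 37.63 is covered: preferential rate Free applies instead.
The additional-duty order on 37.63 targets Pelay, not Durar; it does not apply.
Duty = €446,535.60 × 0% = €0.00.
Line 3 (60.25, Durar, 2,256 liters, €271,080.96):
Base rate for 60.25 is €2.89/liter.
Origin Durar qualifies under the Velador–Durar agreement and 60.25 is covered: preferential rate Free applies instead.
Duty = €271,080.96 × 0% = €0.00.
Total = €135,042.64 + €0.00 + €0.00 = €135,042.64.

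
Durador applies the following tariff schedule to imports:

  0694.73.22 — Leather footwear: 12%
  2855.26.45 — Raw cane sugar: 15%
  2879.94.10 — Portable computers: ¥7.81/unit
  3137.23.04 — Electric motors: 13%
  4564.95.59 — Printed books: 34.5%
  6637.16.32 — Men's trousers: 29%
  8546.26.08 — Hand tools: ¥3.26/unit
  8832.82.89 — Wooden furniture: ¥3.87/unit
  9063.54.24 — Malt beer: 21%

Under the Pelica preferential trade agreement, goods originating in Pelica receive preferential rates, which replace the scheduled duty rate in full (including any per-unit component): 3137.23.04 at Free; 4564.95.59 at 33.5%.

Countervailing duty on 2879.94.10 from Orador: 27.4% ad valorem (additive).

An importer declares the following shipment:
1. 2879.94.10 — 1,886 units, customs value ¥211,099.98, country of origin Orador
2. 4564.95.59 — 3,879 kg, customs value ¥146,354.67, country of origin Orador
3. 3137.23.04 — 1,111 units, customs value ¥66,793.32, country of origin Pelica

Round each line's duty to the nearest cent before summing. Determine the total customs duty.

Line 1 (2879.94.10, Orador, 1,886 units, ¥211,099.98):
Base rate for 2879.94.10 is ¥7.81/unit.
Additional duty on 2879.94.10 from Orador: +27.4% ad valorem. Applied ad valorem rate = 27.4%.
Duty = ¥211,099.98 × 27.4% + 1,886 × ¥7.81 = ¥72,571.05.
Line 2 (4564.95.59, Orador, 3,879 kg, ¥146,354.67):
Base rate for 4564.95.59 is 34.5%.
4564.95.59 has an FTA preferential rate, but origin Orador is not Pelica; base rate stands.
Duty = ¥146,354.67 × 34.5% = ¥50,492.36.
Line 3 (3137.23.04, Pelica, 1,111 units, ¥66,793.32):
Base rate for 3137.23.04 is 13%.
Origin Pelica qualifies under the Durador–Pelica agreement and 3137.23.04 is covered: preferential rate Free applies instead.
Duty = ¥66,793.32 × 0% = ¥0.00.
Total = ¥72,571.05 + ¥50,492.36 + ¥0.00 = ¥123,063.41.

¥123,063.41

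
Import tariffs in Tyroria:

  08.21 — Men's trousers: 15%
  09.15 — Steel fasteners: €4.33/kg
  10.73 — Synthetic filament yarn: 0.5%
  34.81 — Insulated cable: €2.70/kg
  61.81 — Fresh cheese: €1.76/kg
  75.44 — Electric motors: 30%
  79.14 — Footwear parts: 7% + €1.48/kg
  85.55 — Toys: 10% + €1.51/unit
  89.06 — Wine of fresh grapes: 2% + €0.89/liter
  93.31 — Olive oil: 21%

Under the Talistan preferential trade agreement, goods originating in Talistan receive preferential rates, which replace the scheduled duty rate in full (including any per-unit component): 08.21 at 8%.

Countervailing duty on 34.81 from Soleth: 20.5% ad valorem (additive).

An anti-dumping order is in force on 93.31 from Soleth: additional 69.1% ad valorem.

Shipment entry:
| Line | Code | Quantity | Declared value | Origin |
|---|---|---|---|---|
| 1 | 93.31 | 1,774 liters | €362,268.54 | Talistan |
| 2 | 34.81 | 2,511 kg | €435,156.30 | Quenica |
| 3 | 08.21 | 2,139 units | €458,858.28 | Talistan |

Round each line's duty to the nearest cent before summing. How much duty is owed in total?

€119,564.75

Line 1 (93.31, Talistan, 1,774 liters, €362,268.54):
Base rate for 93.31 is 21%.
Origin Talistan is the FTA partner but 93.31 is not on the preference list; base rate stands.
The additional-duty order on 93.31 targets Soleth, not Talistan; it does not apply.
Duty = €362,268.54 × 21% = €76,076.39.
Line 2 (34.81, Quenica, 2,511 kg, €435,156.30):
Base rate for 34.81 is €2.70/kg.
The additional-duty order on 34.81 targets Soleth, not Quenica; it does not apply.
Duty = 2,511 × €2.70 = €6,779.70.
Line 3 (08.21, Talistan, 2,139 units, €458,858.28):
Base rate for 08.21 is 15%.
Origin Talistan qualifies under the Tyroria–Talistan agreement and 08.21 is covered: preferential rate 8% applies instead.
Duty = €458,858.28 × 8% = €36,708.66.
Total = €76,076.39 + €6,779.70 + €36,708.66 = €119,564.75.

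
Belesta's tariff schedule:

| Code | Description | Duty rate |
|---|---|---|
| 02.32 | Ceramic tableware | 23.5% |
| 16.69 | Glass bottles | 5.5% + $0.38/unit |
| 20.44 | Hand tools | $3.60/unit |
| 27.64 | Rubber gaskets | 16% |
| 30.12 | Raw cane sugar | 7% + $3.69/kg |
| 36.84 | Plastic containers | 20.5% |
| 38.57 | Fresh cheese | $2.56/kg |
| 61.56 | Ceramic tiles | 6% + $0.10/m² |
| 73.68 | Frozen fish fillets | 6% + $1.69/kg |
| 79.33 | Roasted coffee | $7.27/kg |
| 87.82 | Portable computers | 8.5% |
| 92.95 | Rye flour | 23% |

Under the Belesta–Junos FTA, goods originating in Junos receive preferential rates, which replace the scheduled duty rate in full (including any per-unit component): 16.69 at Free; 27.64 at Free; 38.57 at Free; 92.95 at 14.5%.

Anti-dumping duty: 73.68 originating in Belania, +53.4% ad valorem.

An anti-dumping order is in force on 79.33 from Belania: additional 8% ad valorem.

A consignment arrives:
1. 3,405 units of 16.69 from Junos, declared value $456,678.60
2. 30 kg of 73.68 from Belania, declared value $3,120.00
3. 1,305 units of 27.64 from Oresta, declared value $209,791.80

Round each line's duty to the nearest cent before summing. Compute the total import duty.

Line 1 (16.69, Junos, 3,405 units, $456,678.60):
Base rate for 16.69 is 5.5% + $0.38/unit.
Origin Junos qualifies under the Belesta–Junos agreement and 16.69 is covered: preferential rate Free applies instead.
Duty = $456,678.60 × 0% = $0.00.
Line 2 (73.68, Belania, 30 kg, $3,120.00):
Base rate for 73.68 is 6% + $1.69/kg.
Additional duty on 73.68 from Belania: +53.4%. Applied ad valorem rate: 6% + 53.4% = 59.4%.
Duty = $3,120.00 × 59.4% + 30 × $1.69 = $1,903.98.
Line 3 (27.64, Oresta, 1,305 units, $209,791.80):
Base rate for 27.64 is 16%.
27.64 has an FTA preferential rate, but origin Oresta is not Junos; base rate stands.
Duty = $209,791.80 × 16% = $33,566.69.
Total = $0.00 + $1,903.98 + $33,566.69 = $35,470.67.

$35,470.67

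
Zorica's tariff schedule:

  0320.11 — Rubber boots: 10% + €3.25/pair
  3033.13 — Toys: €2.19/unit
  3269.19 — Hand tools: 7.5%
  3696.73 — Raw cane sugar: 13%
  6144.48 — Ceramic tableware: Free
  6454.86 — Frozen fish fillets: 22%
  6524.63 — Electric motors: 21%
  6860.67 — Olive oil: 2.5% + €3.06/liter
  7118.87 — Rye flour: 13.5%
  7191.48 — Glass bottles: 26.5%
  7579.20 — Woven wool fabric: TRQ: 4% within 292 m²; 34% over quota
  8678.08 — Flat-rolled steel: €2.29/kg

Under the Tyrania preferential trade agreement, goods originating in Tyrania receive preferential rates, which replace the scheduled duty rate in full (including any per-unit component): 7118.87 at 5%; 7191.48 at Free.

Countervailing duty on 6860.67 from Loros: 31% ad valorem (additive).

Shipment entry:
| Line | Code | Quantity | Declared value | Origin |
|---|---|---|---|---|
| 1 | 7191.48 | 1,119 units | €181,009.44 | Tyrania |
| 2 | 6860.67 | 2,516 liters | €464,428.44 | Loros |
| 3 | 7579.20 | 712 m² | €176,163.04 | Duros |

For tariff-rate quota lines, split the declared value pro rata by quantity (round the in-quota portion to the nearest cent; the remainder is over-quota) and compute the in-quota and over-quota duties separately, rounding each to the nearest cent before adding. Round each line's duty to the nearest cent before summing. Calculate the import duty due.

€201,503.94

Line 1 (7191.48, Tyrania, 1,119 units, €181,009.44):
Base rate for 7191.48 is 26.5%.
Origin Tyrania qualifies under the Zorica–Tyrania agreement and 7191.48 is covered: preferential rate Free applies instead.
Duty = €181,009.44 × 0% = €0.00.
Line 2 (6860.67, Loros, 2,516 liters, €464,428.44):
Base rate for 6860.67 is 2.5% + €3.06/liter.
Additional duty on 6860.67 from Loros: +31%. Applied ad valorem rate: 2.5% + 31% = 33.5%.
Duty = €464,428.44 × 33.5% + 2,516 × €3.06 = €163,282.49.
Line 3 (7579.20, Duros, 712 m², €176,163.04):
Code 7579.20 is under a tariff-rate quota (threshold 292 m²). In-quota: 292 m² at 4%; over-quota: 420 m² at 34%.
Pro-rata value split: in-quota = €176,163.04 × 292/712 = €72,246.64; over-quota = €176,163.04 − €72,246.64 = €103,916.40.
In-quota duty = €72,246.64 × 4% = €2,889.87. Over-quota duty = €103,916.40 × 34% = €35,331.58.
Line duty = €2,889.87 + €35,331.58 = €38,221.45.
Total = €0.00 + €163,282.49 + €38,221.45 = €201,503.94.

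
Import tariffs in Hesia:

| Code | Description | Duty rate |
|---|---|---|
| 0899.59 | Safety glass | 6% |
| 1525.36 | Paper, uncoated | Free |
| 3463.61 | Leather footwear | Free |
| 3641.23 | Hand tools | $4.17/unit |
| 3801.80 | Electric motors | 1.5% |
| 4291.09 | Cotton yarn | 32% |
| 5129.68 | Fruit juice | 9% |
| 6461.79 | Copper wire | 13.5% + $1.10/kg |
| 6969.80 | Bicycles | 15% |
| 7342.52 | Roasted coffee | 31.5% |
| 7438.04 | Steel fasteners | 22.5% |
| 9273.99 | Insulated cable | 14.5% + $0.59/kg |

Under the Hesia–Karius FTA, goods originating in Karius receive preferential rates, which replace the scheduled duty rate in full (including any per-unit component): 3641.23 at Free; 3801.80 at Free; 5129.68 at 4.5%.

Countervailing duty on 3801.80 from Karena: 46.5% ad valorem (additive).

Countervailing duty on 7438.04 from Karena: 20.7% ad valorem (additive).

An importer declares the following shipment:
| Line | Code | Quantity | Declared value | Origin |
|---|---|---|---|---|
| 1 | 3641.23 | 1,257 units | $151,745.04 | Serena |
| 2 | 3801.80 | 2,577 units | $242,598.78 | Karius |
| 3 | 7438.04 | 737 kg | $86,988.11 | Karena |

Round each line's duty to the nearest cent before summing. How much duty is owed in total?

$42,820.55

Line 1 (3641.23, Serena, 1,257 units, $151,745.04):
Base rate for 3641.23 is $4.17/unit.
3641.23 has an FTA preferential rate, but origin Serena is not Karius; base rate stands.
Duty = 1,257 × $4.17 = $5,241.69.
Line 2 (3801.80, Karius, 2,577 units, $242,598.78):
Base rate for 3801.80 is 1.5%.
Origin Karius qualifies under the Hesia–Karius agreement and 3801.80 is covered: preferential rate Free applies instead.
The additional-duty order on 3801.80 targets Karena, not Karius; it does not apply.
Duty = $242,598.78 × 0% = $0.00.
Line 3 (7438.04, Karena, 737 kg, $86,988.11):
Base rate for 7438.04 is 22.5%.
Additional duty on 7438.04 from Karena: +20.7%. Applied ad valorem rate: 22.5% + 20.7% = 43.2%.
Duty = $86,988.11 × 43.2% = $37,578.86.
Total = $5,241.69 + $0.00 + $37,578.86 = $42,820.55.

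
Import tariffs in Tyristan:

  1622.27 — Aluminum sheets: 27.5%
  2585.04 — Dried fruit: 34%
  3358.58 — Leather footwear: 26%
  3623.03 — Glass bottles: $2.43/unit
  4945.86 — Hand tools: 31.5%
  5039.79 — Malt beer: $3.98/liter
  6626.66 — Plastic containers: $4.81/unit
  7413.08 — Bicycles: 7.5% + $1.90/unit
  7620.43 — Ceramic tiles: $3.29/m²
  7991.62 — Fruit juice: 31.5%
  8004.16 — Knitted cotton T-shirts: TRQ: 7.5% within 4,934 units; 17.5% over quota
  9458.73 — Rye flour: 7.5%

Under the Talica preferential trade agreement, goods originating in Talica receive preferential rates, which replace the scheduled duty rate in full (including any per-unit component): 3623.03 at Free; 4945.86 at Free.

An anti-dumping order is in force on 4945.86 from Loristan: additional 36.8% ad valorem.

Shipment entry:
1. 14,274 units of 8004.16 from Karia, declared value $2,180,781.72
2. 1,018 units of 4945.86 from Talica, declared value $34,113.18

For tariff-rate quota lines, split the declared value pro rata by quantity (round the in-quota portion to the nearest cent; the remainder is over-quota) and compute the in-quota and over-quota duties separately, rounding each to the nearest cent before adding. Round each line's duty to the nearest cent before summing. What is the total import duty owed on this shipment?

Line 1 (8004.16, Karia, 14,274 units, $2,180,781.72):
Code 8004.16 is under a tariff-rate quota (threshold 4,934 units). In-quota: 4,934 units at 7.5%; over-quota: 9,340 units at 17.5%.
Pro-rata value split: in-quota = $2,180,781.72 × 4,934/14,274 = $753,816.52; over-quota = $2,180,781.72 − $753,816.52 = $1,426,965.20.
In-quota duty = $753,816.52 × 7.5% = $56,536.24. Over-quota duty = $1,426,965.20 × 17.5% = $249,718.91.
Line duty = $56,536.24 + $249,718.91 = $306,255.15.
Line 2 (4945.86, Talica, 1,018 units, $34,113.18):
Base rate for 4945.86 is 31.5%.
Origin Talica qualifies under the Tyristan–Talica agreement and 4945.86 is covered: preferential rate Free applies instead.
The additional-duty order on 4945.86 targets Loristan, not Talica; it does not apply.
Duty = $34,113.18 × 0% = $0.00.
Total = $306,255.15 + $0.00 = $306,255.15.

$306,255.15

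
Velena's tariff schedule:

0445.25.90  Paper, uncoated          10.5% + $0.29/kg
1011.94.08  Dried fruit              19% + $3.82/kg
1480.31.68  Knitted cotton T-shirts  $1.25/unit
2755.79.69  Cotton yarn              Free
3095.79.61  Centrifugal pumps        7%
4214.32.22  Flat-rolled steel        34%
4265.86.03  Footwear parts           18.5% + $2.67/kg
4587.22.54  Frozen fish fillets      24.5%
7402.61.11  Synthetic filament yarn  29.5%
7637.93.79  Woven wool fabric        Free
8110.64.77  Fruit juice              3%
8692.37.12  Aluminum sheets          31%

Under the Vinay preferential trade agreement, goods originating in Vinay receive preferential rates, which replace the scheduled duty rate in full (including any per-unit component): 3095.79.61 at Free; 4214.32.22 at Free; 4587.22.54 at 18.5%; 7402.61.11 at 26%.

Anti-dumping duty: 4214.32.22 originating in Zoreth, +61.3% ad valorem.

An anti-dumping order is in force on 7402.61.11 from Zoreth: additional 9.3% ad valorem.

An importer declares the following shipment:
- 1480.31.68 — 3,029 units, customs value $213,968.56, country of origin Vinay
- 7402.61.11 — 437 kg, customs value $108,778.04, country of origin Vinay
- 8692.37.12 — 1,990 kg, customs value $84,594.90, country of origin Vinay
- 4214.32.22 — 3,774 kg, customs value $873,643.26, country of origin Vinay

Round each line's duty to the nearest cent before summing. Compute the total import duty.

Line 1 (1480.31.68, Vinay, 3,029 units, $213,968.56):
Base rate for 1480.31.68 is $1.25/unit.
Origin Vinay is the FTA partner but 1480.31.68 is not on the preference list; base rate stands.
Duty = 3,029 × $1.25 = $3,786.25.
Line 2 (7402.61.11, Vinay, 437 kg, $108,778.04):
Base rate for 7402.61.11 is 29.5%.
Origin Vinay qualifies under the Velena–Vinay agreement and 7402.61.11 is covered: preferential rate 26% applies instead.
The additional-duty order on 7402.61.11 targets Zoreth, not Vinay; it does not apply.
Duty = $108,778.04 × 26% = $28,282.29.
Line 3 (8692.37.12, Vinay, 1,990 kg, $84,594.90):
Base rate for 8692.37.12 is 31%.
Origin Vinay is the FTA partner but 8692.37.12 is not on the preference list; base rate stands.
Duty = $84,594.90 × 31% = $26,224.42.
Line 4 (4214.32.22, Vinay, 3,774 kg, $873,643.26):
Base rate for 4214.32.22 is 34%.
Origin Vinay qualifies under the Velena–Vinay agreement and 4214.32.22 is covered: preferential rate Free applies instead.
The additional-duty order on 4214.32.22 targets Zoreth, not Vinay; it does not apply.
Duty = $873,643.26 × 0% = $0.00.
Total = $3,786.25 + $28,282.29 + $26,224.42 + $0.00 = $58,292.96.

$58,292.96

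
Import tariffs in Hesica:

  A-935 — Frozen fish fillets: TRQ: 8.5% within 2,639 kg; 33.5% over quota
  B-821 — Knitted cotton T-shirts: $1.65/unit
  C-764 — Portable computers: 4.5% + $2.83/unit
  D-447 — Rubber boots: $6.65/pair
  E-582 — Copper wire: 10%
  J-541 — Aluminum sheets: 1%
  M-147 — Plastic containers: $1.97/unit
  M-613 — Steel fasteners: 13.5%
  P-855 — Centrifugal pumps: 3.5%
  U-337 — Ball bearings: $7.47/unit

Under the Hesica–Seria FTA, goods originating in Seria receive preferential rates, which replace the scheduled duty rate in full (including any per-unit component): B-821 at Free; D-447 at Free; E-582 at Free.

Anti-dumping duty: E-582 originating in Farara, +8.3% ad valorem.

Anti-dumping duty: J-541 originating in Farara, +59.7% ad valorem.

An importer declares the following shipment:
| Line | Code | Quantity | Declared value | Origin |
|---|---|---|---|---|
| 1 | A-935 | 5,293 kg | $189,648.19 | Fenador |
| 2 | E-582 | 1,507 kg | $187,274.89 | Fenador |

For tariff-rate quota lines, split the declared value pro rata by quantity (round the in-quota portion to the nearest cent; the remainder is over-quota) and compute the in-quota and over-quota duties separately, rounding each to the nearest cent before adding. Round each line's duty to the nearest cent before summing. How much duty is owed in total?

Line 1 (A-935, Fenador, 5,293 kg, $189,648.19):
Code A-935 is under a tariff-rate quota (threshold 2,639 kg). In-quota: 2,639 kg at 8.5%; over-quota: 2,654 kg at 33.5%.
Pro-rata value split: in-quota = $189,648.19 × 2,639/5,293 = $94,555.37; over-quota = $189,648.19 − $94,555.37 = $95,092.82.
In-quota duty = $94,555.37 × 8.5% = $8,037.21. Over-quota duty = $95,092.82 × 33.5% = $31,856.09.
Line duty = $8,037.21 + $31,856.09 = $39,893.30.
Line 2 (E-582, Fenador, 1,507 kg, $187,274.89):
Base rate for E-582 is 10%.
E-582 has an FTA preferential rate, but origin Fenador is not Seria; base rate stands.
The additional-duty order on E-582 targets Farara, not Fenador; it does not apply.
Duty = $187,274.89 × 10% = $18,727.49.
Total = $39,893.30 + $18,727.49 = $58,620.79.

$58,620.79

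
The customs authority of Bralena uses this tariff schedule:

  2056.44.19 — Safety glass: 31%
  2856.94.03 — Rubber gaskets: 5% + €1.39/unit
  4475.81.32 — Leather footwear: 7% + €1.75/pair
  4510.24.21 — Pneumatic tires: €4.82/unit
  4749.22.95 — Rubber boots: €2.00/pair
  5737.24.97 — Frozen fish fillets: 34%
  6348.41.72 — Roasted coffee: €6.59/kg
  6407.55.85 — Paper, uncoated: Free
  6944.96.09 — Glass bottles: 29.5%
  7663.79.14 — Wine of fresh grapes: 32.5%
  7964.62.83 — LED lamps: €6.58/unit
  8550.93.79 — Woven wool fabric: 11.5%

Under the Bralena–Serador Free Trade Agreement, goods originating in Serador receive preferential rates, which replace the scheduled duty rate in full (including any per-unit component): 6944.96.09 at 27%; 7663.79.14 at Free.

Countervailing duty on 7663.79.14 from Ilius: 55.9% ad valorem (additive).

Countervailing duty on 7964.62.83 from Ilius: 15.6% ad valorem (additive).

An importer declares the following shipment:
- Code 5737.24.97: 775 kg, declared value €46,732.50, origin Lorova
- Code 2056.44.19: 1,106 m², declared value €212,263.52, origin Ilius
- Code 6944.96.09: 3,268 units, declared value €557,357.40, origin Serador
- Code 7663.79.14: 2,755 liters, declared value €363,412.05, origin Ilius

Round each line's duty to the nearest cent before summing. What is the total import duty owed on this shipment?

Line 1 (5737.24.97, Lorova, 775 kg, €46,732.50):
Base rate for 5737.24.97 is 34%.
Duty = €46,732.50 × 34% = €15,889.05.
Line 2 (2056.44.19, Ilius, 1,106 m², €212,263.52):
Base rate for 2056.44.19 is 31%.
Duty = €212,263.52 × 31% = €65,801.69.
Line 3 (6944.96.09, Serador, 3,268 units, €557,357.40):
Base rate for 6944.96.09 is 29.5%.
Origin Serador qualifies under the Bralena–Serador agreement and 6944.96.09 is covered: preferential rate 27% applies instead.
Duty = €557,357.40 × 27% = €150,486.50.
Line 4 (7663.79.14, Ilius, 2,755 liters, €363,412.05):
Base rate for 7663.79.14 is 32.5%.
7663.79.14 has an FTA preferential rate, but origin Ilius is not Serador; base rate stands.
Additional duty on 7663.79.14 from Ilius: +55.9%. Applied ad valorem rate: 32.5% + 55.9% = 88.4%.
Duty = €363,412.05 × 88.4% = €321,256.25.
Total = €15,889.05 + €65,801.69 + €150,486.50 + €321,256.25 = €553,433.49.

€553,433.49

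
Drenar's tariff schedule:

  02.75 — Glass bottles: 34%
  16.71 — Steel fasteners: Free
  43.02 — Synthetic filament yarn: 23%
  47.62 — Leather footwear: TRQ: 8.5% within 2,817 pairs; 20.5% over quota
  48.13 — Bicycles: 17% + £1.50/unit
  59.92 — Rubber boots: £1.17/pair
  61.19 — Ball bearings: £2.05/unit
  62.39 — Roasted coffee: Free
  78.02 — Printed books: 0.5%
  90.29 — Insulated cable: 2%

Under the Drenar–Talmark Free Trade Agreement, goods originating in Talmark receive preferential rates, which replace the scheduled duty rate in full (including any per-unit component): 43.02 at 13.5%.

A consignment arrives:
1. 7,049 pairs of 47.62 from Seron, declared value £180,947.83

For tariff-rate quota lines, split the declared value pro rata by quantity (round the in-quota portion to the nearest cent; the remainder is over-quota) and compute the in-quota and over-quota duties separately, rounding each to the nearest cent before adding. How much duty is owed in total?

Line 1 (47.62, Seron, 7,049 pairs, £180,947.83):
Code 47.62 is under a tariff-rate quota (threshold 2,817 pairs). In-quota: 2,817 pairs at 8.5%; over-quota: 4,232 pairs at 20.5%.
Pro-rata value split: in-quota = £180,947.83 × 2,817/7,049 = £72,312.39; over-quota = £180,947.83 − £72,312.39 = £108,635.44.
In-quota duty = £72,312.39 × 8.5% = £6,146.55. Over-quota duty = £108,635.44 × 20.5% = £22,270.27.
Line duty = £6,146.55 + £22,270.27 = £28,416.82.

£28,416.82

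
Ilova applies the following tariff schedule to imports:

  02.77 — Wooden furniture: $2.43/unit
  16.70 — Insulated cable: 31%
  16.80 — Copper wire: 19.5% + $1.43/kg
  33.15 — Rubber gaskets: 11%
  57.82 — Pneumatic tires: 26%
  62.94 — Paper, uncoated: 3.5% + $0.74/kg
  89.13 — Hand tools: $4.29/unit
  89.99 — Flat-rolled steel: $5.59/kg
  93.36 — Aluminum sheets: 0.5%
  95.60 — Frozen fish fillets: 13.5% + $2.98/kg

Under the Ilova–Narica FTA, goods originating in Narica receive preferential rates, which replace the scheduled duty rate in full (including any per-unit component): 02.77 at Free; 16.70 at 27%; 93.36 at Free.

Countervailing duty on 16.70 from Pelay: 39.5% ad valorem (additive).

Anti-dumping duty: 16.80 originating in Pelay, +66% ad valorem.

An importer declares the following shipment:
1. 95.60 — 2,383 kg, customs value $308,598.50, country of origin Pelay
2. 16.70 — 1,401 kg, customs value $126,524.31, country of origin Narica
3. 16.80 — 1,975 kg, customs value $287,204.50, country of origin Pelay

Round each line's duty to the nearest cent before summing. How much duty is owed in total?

Line 1 (95.60, Pelay, 2,383 kg, $308,598.50):
Base rate for 95.60 is 13.5% + $2.98/kg.
Duty = $308,598.50 × 13.5% + 2,383 × $2.98 = $48,762.14.
Line 2 (16.70, Narica, 1,401 kg, $126,524.31):
Base rate for 16.70 is 31%.
Origin Narica qualifies under the Ilova–Narica agreement and 16.70 is covered: preferential rate 27% applies instead.
The additional-duty order on 16.70 targets Pelay, not Narica; it does not apply.
Duty = $126,524.31 × 27% = $34,161.56.
Line 3 (16.80, Pelay, 1,975 kg, $287,204.50):
Base rate for 16.80 is 19.5% + $1.43/kg.
Additional duty on 16.80 from Pelay: +66%. Applied ad valorem rate: 19.5% + 66% = 85.5%.
Duty = $287,204.50 × 85.5% + 1,975 × $1.43 = $248,384.10.
Total = $48,762.14 + $34,161.56 + $248,384.10 = $331,307.80.

$331,307.80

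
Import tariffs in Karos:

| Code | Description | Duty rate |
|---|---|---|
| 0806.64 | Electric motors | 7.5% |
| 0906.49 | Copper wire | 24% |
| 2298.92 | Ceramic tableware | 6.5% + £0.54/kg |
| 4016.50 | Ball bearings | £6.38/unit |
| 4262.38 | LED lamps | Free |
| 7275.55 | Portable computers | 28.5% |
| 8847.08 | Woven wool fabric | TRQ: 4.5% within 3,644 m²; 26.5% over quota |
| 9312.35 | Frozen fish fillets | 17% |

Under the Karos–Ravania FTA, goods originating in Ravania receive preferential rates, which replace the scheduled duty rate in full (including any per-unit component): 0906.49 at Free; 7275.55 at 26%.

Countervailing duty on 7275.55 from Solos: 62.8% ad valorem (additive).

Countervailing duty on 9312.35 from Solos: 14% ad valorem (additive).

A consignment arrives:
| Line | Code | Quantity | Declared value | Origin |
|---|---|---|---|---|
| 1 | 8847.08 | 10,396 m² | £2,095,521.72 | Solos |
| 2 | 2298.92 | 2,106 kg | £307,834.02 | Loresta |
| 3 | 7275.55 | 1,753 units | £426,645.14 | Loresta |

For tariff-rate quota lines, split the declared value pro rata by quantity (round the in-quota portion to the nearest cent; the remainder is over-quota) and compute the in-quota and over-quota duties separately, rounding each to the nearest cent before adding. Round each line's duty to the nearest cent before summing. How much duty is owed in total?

£536,458.93

Line 1 (8847.08, Solos, 10,396 m², £2,095,521.72):
Code 8847.08 is under a tariff-rate quota (threshold 3,644 m²). In-quota: 3,644 m² at 4.5%; over-quota: 6,752 m² at 26.5%.
Pro-rata value split: in-quota = £2,095,521.72 × 3,644/10,396 = £734,521.08; over-quota = £2,095,521.72 − £734,521.08 = £1,361,000.64.
In-quota duty = £734,521.08 × 4.5% = £33,053.45. Over-quota duty = £1,361,000.64 × 26.5% = £360,665.17.
Line duty = £33,053.45 + £360,665.17 = £393,718.62.
Line 2 (2298.92, Loresta, 2,106 kg, £307,834.02):
Base rate for 2298.92 is 6.5% + £0.54/kg.
Duty = £307,834.02 × 6.5% + 2,106 × £0.54 = £21,146.45.
Line 3 (7275.55, Loresta, 1,753 units, £426,645.14):
Base rate for 7275.55 is 28.5%.
7275.55 has an FTA preferential rate, but origin Loresta is not Ravania; base rate stands.
The additional-duty order on 7275.55 targets Solos, not Loresta; it does not apply.
Duty = £426,645.14 × 28.5% = £121,593.86.
Total = £393,718.62 + £21,146.45 + £121,593.86 = £536,458.93.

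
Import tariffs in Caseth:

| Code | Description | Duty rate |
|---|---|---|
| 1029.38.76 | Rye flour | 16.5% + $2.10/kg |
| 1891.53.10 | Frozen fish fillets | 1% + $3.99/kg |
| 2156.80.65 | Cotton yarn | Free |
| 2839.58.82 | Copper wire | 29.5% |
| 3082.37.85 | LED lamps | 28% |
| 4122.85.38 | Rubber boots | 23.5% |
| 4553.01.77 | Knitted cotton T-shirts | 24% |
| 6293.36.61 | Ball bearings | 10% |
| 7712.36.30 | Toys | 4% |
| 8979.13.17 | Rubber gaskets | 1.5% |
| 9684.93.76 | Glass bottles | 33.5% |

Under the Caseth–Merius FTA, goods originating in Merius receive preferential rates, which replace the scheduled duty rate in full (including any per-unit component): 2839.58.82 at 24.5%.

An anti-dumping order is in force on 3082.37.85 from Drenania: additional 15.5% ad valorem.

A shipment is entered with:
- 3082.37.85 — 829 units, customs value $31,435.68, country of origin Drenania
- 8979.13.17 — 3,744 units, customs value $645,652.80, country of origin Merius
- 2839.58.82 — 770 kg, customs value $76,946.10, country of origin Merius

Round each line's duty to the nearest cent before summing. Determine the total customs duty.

$42,211.10

Line 1 (3082.37.85, Drenania, 829 units, $31,435.68):
Base rate for 3082.37.85 is 28%.
Additional duty on 3082.37.85 from Drenania: +15.5%. Applied ad valorem rate: 28% + 15.5% = 43.5%.
Duty = $31,435.68 × 43.5% = $13,674.52.
Line 2 (8979.13.17, Merius, 3,744 units, $645,652.80):
Base rate for 8979.13.17 is 1.5%.
Origin Merius is the FTA partner but 8979.13.17 is not on the preference list; base rate stands.
Duty = $645,652.80 × 1.5% = $9,684.79.
Line 3 (2839.58.82, Merius, 770 kg, $76,946.10):
Base rate for 2839.58.82 is 29.5%.
Origin Merius qualifies under the Caseth–Merius agreement and 2839.58.82 is covered: preferential rate 24.5% applies instead.
Duty = $76,946.10 × 24.5% = $18,851.79.
Total = $13,674.52 + $9,684.79 + $18,851.79 = $42,211.10.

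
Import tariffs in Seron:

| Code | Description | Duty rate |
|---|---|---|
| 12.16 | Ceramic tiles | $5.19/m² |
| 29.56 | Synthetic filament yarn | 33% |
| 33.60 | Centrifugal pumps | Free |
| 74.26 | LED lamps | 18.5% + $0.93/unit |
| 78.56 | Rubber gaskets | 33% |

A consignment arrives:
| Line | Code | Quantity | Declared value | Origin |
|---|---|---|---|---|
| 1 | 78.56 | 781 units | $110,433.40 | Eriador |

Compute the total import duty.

Line 1 (78.56, Eriador, 781 units, $110,433.40):
Base rate for 78.56 is 33%.
Duty = $110,433.40 × 33% = $36,443.02.

$36,443.02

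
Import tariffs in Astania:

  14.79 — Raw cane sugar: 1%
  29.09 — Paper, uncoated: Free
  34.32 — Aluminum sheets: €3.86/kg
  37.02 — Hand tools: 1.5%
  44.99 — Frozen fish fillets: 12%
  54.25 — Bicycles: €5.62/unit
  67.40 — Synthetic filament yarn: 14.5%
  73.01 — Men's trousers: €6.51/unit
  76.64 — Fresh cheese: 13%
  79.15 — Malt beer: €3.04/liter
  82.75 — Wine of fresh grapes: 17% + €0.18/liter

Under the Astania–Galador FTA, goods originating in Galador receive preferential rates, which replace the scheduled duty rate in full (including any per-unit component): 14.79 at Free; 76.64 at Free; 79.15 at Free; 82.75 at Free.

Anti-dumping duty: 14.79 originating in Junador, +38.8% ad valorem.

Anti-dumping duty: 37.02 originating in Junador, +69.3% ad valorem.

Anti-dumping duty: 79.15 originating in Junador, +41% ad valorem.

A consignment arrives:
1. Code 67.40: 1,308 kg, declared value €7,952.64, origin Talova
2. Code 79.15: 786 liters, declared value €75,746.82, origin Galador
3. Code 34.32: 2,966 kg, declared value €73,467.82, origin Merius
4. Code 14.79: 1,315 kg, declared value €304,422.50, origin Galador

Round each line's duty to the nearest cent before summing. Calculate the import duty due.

€12,601.89

Line 1 (67.40, Talova, 1,308 kg, €7,952.64):
Base rate for 67.40 is 14.5%.
Duty = €7,952.64 × 14.5% = €1,153.13.
Line 2 (79.15, Galador, 786 liters, €75,746.82):
Base rate for 79.15 is €3.04/liter.
Origin Galador qualifies under the Astania–Galador agreement and 79.15 is covered: preferential rate Free applies instead.
The additional-duty order on 79.15 targets Junador, not Galador; it does not apply.
Duty = €75,746.82 × 0% = €0.00.
Line 3 (34.32, Merius, 2,966 kg, €73,467.82):
Base rate for 34.32 is €3.86/kg.
Duty = 2,966 × €3.86 = €11,448.76.
Line 4 (14.79, Galador, 1,315 kg, €304,422.50):
Base rate for 14.79 is 1%.
Origin Galador qualifies under the Astania–Galador agreement and 14.79 is covered: preferential rate Free applies instead.
The additional-duty order on 14.79 targets Junador, not Galador; it does not apply.
Duty = €304,422.50 × 0% = €0.00.
Total = €1,153.13 + €0.00 + €11,448.76 + €0.00 = €12,601.89.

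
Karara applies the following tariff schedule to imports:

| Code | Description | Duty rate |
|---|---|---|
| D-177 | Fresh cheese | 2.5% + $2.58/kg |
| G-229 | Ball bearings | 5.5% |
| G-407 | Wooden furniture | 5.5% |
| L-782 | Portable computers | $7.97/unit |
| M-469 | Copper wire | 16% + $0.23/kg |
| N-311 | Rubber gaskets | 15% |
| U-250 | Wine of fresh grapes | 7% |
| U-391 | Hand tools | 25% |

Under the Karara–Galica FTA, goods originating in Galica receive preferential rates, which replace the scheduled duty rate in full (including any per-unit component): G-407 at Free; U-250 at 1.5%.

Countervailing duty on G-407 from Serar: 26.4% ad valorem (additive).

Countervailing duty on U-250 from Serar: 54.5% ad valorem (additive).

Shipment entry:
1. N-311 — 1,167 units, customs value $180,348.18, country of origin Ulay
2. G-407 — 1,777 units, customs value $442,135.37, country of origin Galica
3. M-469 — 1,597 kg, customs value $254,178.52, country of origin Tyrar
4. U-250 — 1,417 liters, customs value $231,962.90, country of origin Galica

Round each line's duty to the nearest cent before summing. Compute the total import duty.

$71,567.54

Line 1 (N-311, Ulay, 1,167 units, $180,348.18):
Base rate for N-311 is 15%.
Duty = $180,348.18 × 15% = $27,052.23.
Line 2 (G-407, Galica, 1,777 units, $442,135.37):
Base rate for G-407 is 5.5%.
Origin Galica qualifies under the Karara–Galica agreement and G-407 is covered: preferential rate Free applies instead.
The additional-duty order on G-407 targets Serar, not Galica; it does not apply.
Duty = $442,135.37 × 0% = $0.00.
Line 3 (M-469, Tyrar, 1,597 kg, $254,178.52):
Base rate for M-469 is 16% + $0.23/kg.
Duty = $254,178.52 × 16% + 1,597 × $0.23 = $41,035.87.
Line 4 (U-250, Galica, 1,417 liters, $231,962.90):
Base rate for U-250 is 7%.
Origin Galica qualifies under the Karara–Galica agreement and U-250 is covered: preferential rate 1.5% applies instead.
The additional-duty order on U-250 targets Serar, not Galica; it does not apply.
Duty = $231,962.90 × 1.5% = $3,479.44.
Total = $27,052.23 + $0.00 + $41,035.87 + $3,479.44 = $71,567.54.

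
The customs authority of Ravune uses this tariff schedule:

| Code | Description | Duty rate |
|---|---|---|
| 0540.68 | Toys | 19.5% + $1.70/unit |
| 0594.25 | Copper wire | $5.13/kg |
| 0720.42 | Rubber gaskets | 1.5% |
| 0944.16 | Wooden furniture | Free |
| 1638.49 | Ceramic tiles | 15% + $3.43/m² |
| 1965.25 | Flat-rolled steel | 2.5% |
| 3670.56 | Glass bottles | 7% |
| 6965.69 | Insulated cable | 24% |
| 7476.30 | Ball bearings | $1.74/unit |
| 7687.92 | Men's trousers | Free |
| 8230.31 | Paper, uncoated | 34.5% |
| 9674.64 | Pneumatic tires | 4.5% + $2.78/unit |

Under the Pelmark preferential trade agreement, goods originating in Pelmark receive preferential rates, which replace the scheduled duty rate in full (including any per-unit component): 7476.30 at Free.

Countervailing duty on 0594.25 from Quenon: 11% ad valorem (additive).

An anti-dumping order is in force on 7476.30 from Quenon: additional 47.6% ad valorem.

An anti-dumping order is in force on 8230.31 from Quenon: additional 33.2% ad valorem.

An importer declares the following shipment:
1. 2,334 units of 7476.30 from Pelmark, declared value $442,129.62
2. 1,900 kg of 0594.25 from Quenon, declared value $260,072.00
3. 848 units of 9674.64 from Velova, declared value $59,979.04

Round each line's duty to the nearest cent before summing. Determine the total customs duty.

$43,411.42

Line 1 (7476.30, Pelmark, 2,334 units, $442,129.62):
Base rate for 7476.30 is $1.74/unit.
Origin Pelmark qualifies under the Ravune–Pelmark agreement and 7476.30 is covered: preferential rate Free applies instead.
The additional-duty order on 7476.30 targets Quenon, not Pelmark; it does not apply.
Duty = $442,129.62 × 0% = $0.00.
Line 2 (0594.25, Quenon, 1,900 kg, $260,072.00):
Base rate for 0594.25 is $5.13/kg.
Additional duty on 0594.25 from Quenon: +11% ad valorem. Applied ad valorem rate = 11%.
Duty = $260,072.00 × 11% + 1,900 × $5.13 = $38,354.92.
Line 3 (9674.64, Velova, 848 units, $59,979.04):
Base rate for 9674.64 is 4.5% + $2.78/unit.
Duty = $59,979.04 × 4.5% + 848 × $2.78 = $5,056.50.
Total = $0.00 + $38,354.92 + $5,056.50 = $43,411.42.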